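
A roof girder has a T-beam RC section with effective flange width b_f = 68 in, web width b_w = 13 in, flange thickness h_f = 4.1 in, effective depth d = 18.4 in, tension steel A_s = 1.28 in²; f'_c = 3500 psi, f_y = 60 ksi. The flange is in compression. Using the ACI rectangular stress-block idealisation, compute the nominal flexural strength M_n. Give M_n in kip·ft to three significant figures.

Tension: T = A_s f_y = 1.28 × 60 = 76.8 kips.
Try a within the flange: a = T/(0.85 f'_c b_f) = 76.8/(0.85 × 3.5 × 68) = 0.380 in.
Since a = 0.380 ≤ h_f = 4.1 in, the stress block lies entirely in the flange; analyse as a rectangular beam of width b_f.
M_n = T(d − a/2) = 76.8 × (18.4 − 0.19) = 1398.5 kip·in.
M_n = 1398.5/12 = 116.54 kip·ft.

M_n ≈ 117 kip·ft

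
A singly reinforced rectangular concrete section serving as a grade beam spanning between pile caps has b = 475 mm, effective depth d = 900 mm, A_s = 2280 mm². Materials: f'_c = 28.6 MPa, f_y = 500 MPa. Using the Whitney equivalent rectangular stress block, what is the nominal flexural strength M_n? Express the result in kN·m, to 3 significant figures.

T = A_s f_y = 2280 × 500 = 1140000 N = 1140 kN.
From C = T: a = T/(0.85 f'_c b) = 1140000/(0.85 × 28.6 × 475) = 98.72 mm.
M_n = T(d − a/2) = 1140 kN × (900 − 49.36) mm = 969.73 kN·m.

M_n ≈ 970 kN·m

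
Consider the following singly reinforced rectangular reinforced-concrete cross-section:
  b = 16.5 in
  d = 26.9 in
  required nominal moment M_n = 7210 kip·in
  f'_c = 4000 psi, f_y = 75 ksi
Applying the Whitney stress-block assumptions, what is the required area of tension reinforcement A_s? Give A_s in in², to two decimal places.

A_s ≈ 3.96 in²

From M_n = 0.85 f'_c a b (d − a/2):
a = d − √(d² − 2M_n/(0.85 f'_c b)) = 26.9 − √(26.9² − 2 × 7210/(0.85 × 4 × 16.5)) = 5.300 in.
A_s = 0.85 f'_c a b / f_y = 0.85 × 4 × 5.300 × 16.5 / 75 = 3.964 in².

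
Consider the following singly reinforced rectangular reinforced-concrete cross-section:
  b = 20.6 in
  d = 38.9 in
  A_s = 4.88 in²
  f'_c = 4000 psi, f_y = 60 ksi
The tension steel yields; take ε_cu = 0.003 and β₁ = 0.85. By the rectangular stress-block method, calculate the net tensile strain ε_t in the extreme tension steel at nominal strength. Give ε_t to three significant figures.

ε_t ≈ 0.0207

a = A_s f_y/(0.85 f'_c b) = 4.180 in.
β₁ = 0.85, so c = a/β₁ = 4.180/0.85 = 4.918 in.
From the linear strain diagram with ε_cu = 0.003: ε_t = 0.003 (d − c)/c = 0.003 × (38.9 − 4.918)/4.918 = 0.0207.
Since ε_t ≥ 0.005, the section is tension-controlled.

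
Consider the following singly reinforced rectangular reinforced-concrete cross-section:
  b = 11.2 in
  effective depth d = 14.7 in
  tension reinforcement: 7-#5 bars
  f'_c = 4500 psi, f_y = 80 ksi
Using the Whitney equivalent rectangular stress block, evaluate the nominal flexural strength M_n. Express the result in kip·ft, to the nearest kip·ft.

A_s = 7 × 0.31 = 2.17 in².
T = A_s f_y = 2.17 × 80 = 173.6 kips.
a = T/(0.85 f'_c b) = 173.6/(0.85 × 4.5 × 11.2) = 4.052 in.
M_n = T(d − a/2) = 173.6 × (14.7 − 2.026) = 2200.2 kip·in = 2200.2/12 = 183.35 kip·ft.

M_n ≈ 183 kip·ft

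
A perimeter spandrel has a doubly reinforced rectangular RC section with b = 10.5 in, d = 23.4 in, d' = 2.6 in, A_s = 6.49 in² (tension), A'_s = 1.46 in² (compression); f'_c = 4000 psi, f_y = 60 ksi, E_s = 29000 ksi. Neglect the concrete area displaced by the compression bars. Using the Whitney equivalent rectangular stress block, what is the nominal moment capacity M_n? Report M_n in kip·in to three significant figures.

M_n ≈ 7610 kip·in

Assume both steels yield.
a = (A_s − A'_s) f_y/(0.85 f'_c b) = (6.49 − 1.46) × 60/(0.85 × 4 × 10.5) = 8.454 in.
c = a/β₁ = 8.454/0.85 = 9.946 in; ε'_s = 0.003(c − d')/c = 0.0022 ≥ ε_y = 0.0021, so the compression steel yields.
M_n = (A_s − A'_s) f_y (d − a/2) + A'_s f_y (d − d') = 301.8 × (23.4 − 4.227) + 87.6 × (23.4 − 2.6) = 5786.4 + 1822.1 = 7608.5 kip·in.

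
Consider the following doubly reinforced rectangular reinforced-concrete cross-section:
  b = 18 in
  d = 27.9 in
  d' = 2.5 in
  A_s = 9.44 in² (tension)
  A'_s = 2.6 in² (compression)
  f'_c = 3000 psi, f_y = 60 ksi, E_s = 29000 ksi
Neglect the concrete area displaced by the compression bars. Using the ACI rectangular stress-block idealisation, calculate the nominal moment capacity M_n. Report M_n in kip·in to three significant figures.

M_n ≈ 13600 kip·in

Assume both steels yield.
a = (A_s − A'_s) f_y/(0.85 f'_c b) = (9.44 − 2.6) × 60/(0.85 × 3 × 18) = 8.941 in.
c = a/β₁ = 8.941/0.85 = 10.519 in; ε'_s = 0.003(c − d')/c = 0.0023 ≥ ε_y = 0.0021, so the compression steel yields.
M_n = (A_s − A'_s) f_y (d − a/2) + A'_s f_y (d − d') = 410.4 × (27.9 − 4.4705) + 156 × (27.9 − 2.5) = 9615.5 + 3962.4 = 13577.9 kip·in.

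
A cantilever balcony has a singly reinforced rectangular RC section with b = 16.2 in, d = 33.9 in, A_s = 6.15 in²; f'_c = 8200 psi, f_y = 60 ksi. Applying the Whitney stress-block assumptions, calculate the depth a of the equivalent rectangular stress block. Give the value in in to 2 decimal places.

T = A_s f_y = 6.15 × 60 = 369 kips.
a = T/(0.85 f'_c b) = 369/(0.85 × 8.2 × 16.2) = 3.27 in.

a ≈ 3.27 in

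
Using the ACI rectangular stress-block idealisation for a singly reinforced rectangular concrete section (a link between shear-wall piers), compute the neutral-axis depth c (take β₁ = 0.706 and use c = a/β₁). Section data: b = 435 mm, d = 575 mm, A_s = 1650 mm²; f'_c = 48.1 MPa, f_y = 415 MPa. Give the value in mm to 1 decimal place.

T = A_s f_y = 1650 × 415 = 684750 N = 684.75 kN.
Setting C = 0.85 f'_c a b equal to T: a = 684750/(0.85 × 48.1 × 435) = 38.502 mm.
With β₁ = 0.706, c = a/β₁ = 38.502/0.706 = 54.5 mm.

c ≈ 54.5 mm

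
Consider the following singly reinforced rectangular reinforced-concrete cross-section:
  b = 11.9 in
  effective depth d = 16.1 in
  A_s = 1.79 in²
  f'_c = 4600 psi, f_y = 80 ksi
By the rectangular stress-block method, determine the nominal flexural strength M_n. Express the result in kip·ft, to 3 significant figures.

M_n ≈ 174 kip·ft

T = A_s f_y = 1.79 × 80 = 143.2 kips.
a = T/(0.85 f'_c b) = 143.2/(0.85 × 4.6 × 11.9) = 3.078 in.
M_n = T(d − a/2) = 143.2 × (16.1 − 1.539) = 2085.1 kip·in = 2085.1/12 = 173.76 kip·ft.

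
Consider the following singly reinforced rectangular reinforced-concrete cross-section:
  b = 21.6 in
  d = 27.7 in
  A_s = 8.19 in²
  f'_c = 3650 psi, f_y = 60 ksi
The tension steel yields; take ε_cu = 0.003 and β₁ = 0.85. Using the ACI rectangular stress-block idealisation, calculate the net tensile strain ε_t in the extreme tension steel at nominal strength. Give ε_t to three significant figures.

ε_t ≈ 0.00663

a = A_s f_y/(0.85 f'_c b) = 7.333 in.
β₁ = 0.85, so c = a/β₁ = 7.333/0.85 = 8.627 in.
From the linear strain diagram with ε_cu = 0.003: ε_t = 0.003 (d − c)/c = 0.003 × (27.7 − 8.627)/8.627 = 0.00663.
Since ε_t ≥ 0.005, the section is tension-controlled.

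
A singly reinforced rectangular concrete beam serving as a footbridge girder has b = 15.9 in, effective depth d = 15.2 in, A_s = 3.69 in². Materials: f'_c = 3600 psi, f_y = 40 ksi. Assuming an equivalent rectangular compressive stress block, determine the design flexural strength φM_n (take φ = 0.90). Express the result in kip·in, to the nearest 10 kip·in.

φM_n ≈ 1820 kip·in

T = A_s f_y = 3.69 × 40 = 147.6 kips.
a = T/(0.85 f'_c b) = 147.6/(0.85 × 3.6 × 15.9) = 3.034 in.
M_n = T(d − a/2) = 147.6 × (15.2 − 1.517) = 2019.6 kip·in.
φM_n = 0.90 × 2019.6 = 1817.6 kip·in.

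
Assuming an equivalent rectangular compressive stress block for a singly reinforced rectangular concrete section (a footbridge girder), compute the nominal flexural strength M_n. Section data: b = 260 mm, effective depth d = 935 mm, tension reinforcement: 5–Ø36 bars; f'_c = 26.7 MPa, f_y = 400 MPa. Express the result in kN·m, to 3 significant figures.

M_n ≈ 1550 kN·m

A_s = 5 × 1018 = 5090 mm².
T = A_s f_y = 5090 × 400 = 2036000 N = 2036 kN.
From C = T: a = T/(0.85 f'_c b) = 2036000/(0.85 × 26.7 × 260) = 345.04 mm.
M_n = T(d − a/2) = 2036 kN × (935 − 172.52) mm = 1552.41 kN·m.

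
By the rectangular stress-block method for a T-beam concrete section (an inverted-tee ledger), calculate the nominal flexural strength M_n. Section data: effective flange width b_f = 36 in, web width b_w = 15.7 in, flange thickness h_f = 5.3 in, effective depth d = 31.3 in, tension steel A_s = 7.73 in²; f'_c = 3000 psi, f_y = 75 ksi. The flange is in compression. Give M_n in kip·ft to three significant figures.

Tension: T = A_s f_y = 7.73 × 75 = 579.75 kips.
Try a within the flange: a = T/(0.85 f'_c b_f) = 579.75/(0.85 × 3 × 36) = 6.315 in.
a = 6.315 > h_f = 5.3 in: the block extends into the web. Split into flange-overhang and web parts.
C_f = 0.85 f'_c (b_f − b_w) h_f = 0.85 × 3 × (36 − 15.7) × 5.3 = 274.4 kips.
Remaining web compression depth: a_w = (T − C_f)/(0.85 f'_c b_w) = (579.75 − 274.4)/(0.85 × 3 × 15.7) = 7.627 in.
M_n = C_f(d − h_f/2) + (T − C_f)(d − a_w/2) = 274.4 × (31.3 − 2.65) + 305.35 × (31.3 − 3.8135) = 7861.6 + 8393.0 = 16254.6 kip·in.
M_n = 16254.6/12 = 1354.55 kip·ft.

M_n ≈ 1350 kip·ft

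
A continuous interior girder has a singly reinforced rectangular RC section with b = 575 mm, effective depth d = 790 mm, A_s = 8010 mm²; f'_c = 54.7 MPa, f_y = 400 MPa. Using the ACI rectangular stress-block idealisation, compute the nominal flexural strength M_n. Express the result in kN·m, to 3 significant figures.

M_n ≈ 2340 kN·m

T = A_s f_y = 8010 × 400 = 3204000 N = 3204 kN.
From C = T: a = T/(0.85 f'_c b) = 3204000/(0.85 × 54.7 × 575) = 119.84 mm.
M_n = T(d − a/2) = 3204 kN × (790 − 59.92) mm = 2339.18 kN·m.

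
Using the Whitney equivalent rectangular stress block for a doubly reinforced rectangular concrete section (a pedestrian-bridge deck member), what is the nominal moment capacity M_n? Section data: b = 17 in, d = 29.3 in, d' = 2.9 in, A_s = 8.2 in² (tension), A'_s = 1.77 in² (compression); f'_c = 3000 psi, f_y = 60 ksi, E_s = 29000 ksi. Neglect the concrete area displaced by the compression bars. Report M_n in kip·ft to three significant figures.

Assume both steels yield.
a = (A_s − A'_s) f_y/(0.85 f'_c b) = (8.2 − 1.77) × 60/(0.85 × 3 × 17) = 8.900 in.
c = a/β₁ = 8.900/0.85 = 10.471 in; ε'_s = 0.003(c − d')/c = 0.0022 ≥ ε_y = 0.0021, so the compression steel yields.
M_n = (A_s − A'_s) f_y (d − a/2) + A'_s f_y (d − d') = 385.8 × (29.3 − 4.45) + 106.2 × (29.3 − 2.9) = 9587.1 + 2803.7 = 12390.8 kip·in = 12390.8/12 = 1032.57 kip·ft.

M_n ≈ 1030 kip·ft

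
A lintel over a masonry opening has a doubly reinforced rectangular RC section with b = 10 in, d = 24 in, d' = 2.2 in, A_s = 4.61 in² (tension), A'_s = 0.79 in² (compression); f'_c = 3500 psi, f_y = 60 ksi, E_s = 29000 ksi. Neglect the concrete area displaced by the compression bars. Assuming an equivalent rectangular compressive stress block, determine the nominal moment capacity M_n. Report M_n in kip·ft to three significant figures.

M_n ≈ 471 kip·ft

Assume both steels yield.
a = (A_s − A'_s) f_y/(0.85 f'_c b) = (4.61 − 0.79) × 60/(0.85 × 3.5 × 10) = 7.704 in.
c = a/β₁ = 7.704/0.85 = 9.064 in; ε'_s = 0.003(c − d')/c = 0.0023 ≥ ε_y = 0.0021, so the compression steel yields.
M_n = (A_s − A'_s) f_y (d − a/2) + A'_s f_y (d − d') = 229.2 × (24 − 3.852) + 47.4 × (24 − 2.2) = 4617.9 + 1033.3 = 5651.2 kip·in = 5651.2/12 = 470.93 kip·ft.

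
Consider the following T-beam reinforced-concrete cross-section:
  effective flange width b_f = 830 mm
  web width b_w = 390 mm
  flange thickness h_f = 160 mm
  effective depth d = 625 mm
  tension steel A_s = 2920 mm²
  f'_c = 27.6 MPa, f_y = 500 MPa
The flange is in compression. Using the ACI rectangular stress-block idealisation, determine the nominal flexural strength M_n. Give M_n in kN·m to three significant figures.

M_n ≈ 858 kN·m

Tension: T = A_s f_y = 2920 × 500 = 1460000 N.
Try a within the flange: a = T/(0.85 f'_c b_f) = 1460000/(0.85 × 27.6 × 830) = 74.98 mm.
Since a = 74.98 ≤ h_f = 160 mm, the stress block lies entirely in the flange; analyse as a rectangular beam of width b_f.
M_n = T(d − a/2) = 1460000 × (625 − 37.49) = 857.76 × 10⁶ N·mm.
M_n = 857.76 kN·m.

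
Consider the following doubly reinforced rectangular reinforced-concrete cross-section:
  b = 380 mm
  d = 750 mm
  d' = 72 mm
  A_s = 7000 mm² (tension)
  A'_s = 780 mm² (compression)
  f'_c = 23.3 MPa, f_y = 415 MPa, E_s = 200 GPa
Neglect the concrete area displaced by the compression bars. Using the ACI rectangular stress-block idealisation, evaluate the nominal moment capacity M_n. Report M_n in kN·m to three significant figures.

Assume both tension and compression steel yield.
Net tension couple steel: A_s − A'_s = 6220 mm².
a = (A_s − A'_s) f_y / (0.85 f'_c b) = 2581300/(0.85 × 23.3 × 380) = 342.99 mm.
c = a/β₁ = 342.99/0.85 = 403.52 mm; ε'_s = 0.003(c − d')/c = 0.0025 ≥ f_y/E_s = 0.0021, so compression steel does yield.
M_n = (A_s − A'_s) f_y (d − a/2) + A'_s f_y (d − d') = [2581300 × (750 − 171.495) + 323700 × (750 − 72)] × 10⁻⁶ = 1493.29 + 219.47 = 1712.76 kN·m.

M_n ≈ 1710 kN·m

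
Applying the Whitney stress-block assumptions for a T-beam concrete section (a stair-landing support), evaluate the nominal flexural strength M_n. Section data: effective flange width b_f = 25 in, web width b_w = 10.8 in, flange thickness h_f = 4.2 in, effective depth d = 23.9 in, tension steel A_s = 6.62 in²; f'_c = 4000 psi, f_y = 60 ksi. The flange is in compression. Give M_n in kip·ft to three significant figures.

Tension: T = A_s f_y = 6.62 × 60 = 397.2 kips.
Try a within the flange: a = T/(0.85 f'_c b_f) = 397.2/(0.85 × 4 × 25) = 4.673 in.
a = 4.673 > h_f = 4.2 in: the block extends into the web. Split into flange-overhang and web parts.
C_f = 0.85 f'_c (b_f − b_w) h_f = 0.85 × 4 × (25 − 10.8) × 4.2 = 202.8 kips.
Remaining web compression depth: a_w = (T − C_f)/(0.85 f'_c b_w) = (397.2 − 202.8)/(0.85 × 4 × 10.8) = 5.294 in.
M_n = C_f(d − h_f/2) + (T − C_f)(d − a_w/2) = 202.8 × (23.9 − 2.1) + 194.4 × (23.9 − 2.647) = 4421.0 + 4131.6 = 8552.6 kip·in.
M_n = 8552.6/12 = 712.72 kip·ft.

M_n ≈ 713 kip·ft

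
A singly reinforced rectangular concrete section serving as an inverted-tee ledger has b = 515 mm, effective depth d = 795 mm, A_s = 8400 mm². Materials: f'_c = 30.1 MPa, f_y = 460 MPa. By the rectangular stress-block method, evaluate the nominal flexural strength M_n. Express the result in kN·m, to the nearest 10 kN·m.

T = A_s f_y = 8400 × 460 = 3864000 N = 3864 kN.
From C = T: a = T/(0.85 f'_c b) = 3864000/(0.85 × 30.1 × 515) = 293.25 mm.
M_n = T(d − a/2) = 3864 kN × (795 − 146.625) mm = 2505.32 kN·m.

M_n ≈ 2510 kN·m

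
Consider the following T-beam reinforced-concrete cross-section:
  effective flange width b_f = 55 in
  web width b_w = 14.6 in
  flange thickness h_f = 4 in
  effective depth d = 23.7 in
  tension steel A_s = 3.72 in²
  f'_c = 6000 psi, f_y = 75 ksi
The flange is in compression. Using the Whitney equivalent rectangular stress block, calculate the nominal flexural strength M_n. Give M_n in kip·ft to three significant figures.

Tension: T = A_s f_y = 3.72 × 75 = 279 kips.
Try a within the flange: a = T/(0.85 f'_c b_f) = 279/(0.85 × 6 × 55) = 0.995 in.
Since a = 0.995 ≤ h_f = 4 in, the stress block lies entirely in the flange; analyse as a rectangular beam of width b_f.
M_n = T(d − a/2) = 279 × (23.7 − 0.4975) = 6473.5 kip·in.
M_n = 6473.5/12 = 539.46 kip·ft.

M_n ≈ 539 kip·ft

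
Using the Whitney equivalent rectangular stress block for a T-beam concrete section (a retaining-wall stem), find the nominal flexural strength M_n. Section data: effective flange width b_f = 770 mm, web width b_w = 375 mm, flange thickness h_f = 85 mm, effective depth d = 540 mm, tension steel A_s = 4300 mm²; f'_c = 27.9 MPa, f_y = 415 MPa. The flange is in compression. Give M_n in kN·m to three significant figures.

M_n ≈ 875 kN·m

Tension: T = A_s f_y = 4300 × 415 = 1784500 N.
Try a within the flange: a = T/(0.85 f'_c b_f) = 1784500/(0.85 × 27.9 × 770) = 97.72 mm.
a = 97.72 > h_f = 85 mm: the block extends into the web. Split into flange-overhang and web parts.
C_f = 0.85 f'_c (b_f − b_w) h_f = 0.85 × 27.9 × (770 − 375) × 85 = 796231 N.
Remaining web compression depth: a_w = (T − C_f)/(0.85 f'_c b_w) = (1784500 − 796231)/(0.85 × 27.9 × 375) = 111.13 mm.
M_n = C_f(d − h_f/2) + (T − C_f)(d − a_w/2) = 796231 × (540 − 42.5) + 988269 × (540 − 55.565) = 396.12 + 478.75 = 874.87 × 10⁶ N·mm.
M_n = 874.87 kN·m.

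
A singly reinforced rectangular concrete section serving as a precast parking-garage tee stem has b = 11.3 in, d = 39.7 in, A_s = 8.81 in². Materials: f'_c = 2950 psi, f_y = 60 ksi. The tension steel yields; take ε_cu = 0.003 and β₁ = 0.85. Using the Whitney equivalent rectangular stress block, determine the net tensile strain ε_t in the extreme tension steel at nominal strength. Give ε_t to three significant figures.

a = A_s f_y/(0.85 f'_c b) = 18.656 in.
β₁ = 0.85, so c = a/β₁ = 18.656/0.85 = 21.948 in.
From the linear strain diagram with ε_cu = 0.003: ε_t = 0.003 (d − c)/c = 0.003 × (39.7 − 21.948)/21.948 = 0.00243.
ε_t < 0.004 — the section is over-reinforced for flexure under ACI limits.

ε_t ≈ 0.00243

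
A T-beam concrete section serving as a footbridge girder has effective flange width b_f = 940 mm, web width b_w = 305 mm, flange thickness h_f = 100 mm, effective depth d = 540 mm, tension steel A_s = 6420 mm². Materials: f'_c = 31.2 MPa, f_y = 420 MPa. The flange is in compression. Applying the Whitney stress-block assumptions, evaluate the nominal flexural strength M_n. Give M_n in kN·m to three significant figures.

Tension: T = A_s f_y = 6420 × 420 = 2696400 N.
Try a within the flange: a = T/(0.85 f'_c b_f) = 2696400/(0.85 × 31.2 × 940) = 108.16 mm.
a = 108.16 > h_f = 100 mm: the block extends into the web. Split into flange-overhang and web parts.
C_f = 0.85 f'_c (b_f − b_w) h_f = 0.85 × 31.2 × (940 − 305) × 100 = 1684020 N.
Remaining web compression depth: a_w = (T − C_f)/(0.85 f'_c b_w) = (2696400 − 1684020)/(0.85 × 31.2 × 305) = 125.16 mm.
M_n = C_f(d − h_f/2) + (T − C_f)(d − a_w/2) = 1684020 × (540 − 50) + 1012380 × (540 − 62.58) = 825.17 + 483.33 = 1308.50 × 10⁶ N·mm.
M_n = 1308.50 kN·m.

M_n ≈ 1310 kN·m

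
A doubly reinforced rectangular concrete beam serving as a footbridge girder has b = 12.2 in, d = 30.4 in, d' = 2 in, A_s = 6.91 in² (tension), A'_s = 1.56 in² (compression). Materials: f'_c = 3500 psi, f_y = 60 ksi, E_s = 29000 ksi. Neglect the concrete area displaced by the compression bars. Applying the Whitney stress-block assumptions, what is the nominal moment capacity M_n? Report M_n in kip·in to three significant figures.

M_n ≈ 11000 kip·in

Assume both steels yield.
a = (A_s − A'_s) f_y/(0.85 f'_c b) = (6.91 − 1.56) × 60/(0.85 × 3.5 × 12.2) = 8.844 in.
c = a/β₁ = 8.844/0.85 = 10.405 in; ε'_s = 0.003(c − d')/c = 0.0024 ≥ ε_y = 0.0021, so the compression steel yields.
M_n = (A_s − A'_s) f_y (d − a/2) + A'_s f_y (d − d') = 321 × (30.4 − 4.422) + 93.6 × (30.4 − 2) = 8338.9 + 2658.2 = 10997.1 kip·in.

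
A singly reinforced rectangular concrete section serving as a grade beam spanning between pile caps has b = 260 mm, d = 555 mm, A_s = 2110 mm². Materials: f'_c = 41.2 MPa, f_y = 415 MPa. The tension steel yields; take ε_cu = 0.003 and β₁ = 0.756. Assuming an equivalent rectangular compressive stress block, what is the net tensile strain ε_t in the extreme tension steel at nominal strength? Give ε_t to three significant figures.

a = A_s f_y/(0.85 f'_c b) = 96.17 mm.
β₁ = 0.756, so c = a/β₁ = 96.17/0.756 = 127.21 mm.
From the linear strain diagram with ε_cu = 0.003: ε_t = 0.003 (d − c)/c = 0.003 × (555 − 127.21)/127.21 = 0.0101.
Since ε_t ≥ 0.005, the section is tension-controlled.

ε_t ≈ 0.0101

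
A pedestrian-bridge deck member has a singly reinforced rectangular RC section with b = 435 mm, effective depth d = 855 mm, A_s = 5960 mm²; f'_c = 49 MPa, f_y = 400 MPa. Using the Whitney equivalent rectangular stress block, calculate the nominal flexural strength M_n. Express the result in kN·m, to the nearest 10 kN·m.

T = A_s f_y = 5960 × 400 = 2384000 N = 2384 kN.
From C = T: a = T/(0.85 f'_c b) = 2384000/(0.85 × 49 × 435) = 131.58 mm.
M_n = T(d − a/2) = 2384 kN × (855 − 65.79) mm = 1881.48 kN·m.

M_n ≈ 1880 kN·m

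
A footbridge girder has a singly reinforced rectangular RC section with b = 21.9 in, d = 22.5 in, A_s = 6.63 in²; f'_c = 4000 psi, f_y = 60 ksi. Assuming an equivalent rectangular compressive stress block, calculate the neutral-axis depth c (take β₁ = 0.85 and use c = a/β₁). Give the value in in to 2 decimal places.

T = A_s f_y = 6.63 × 60 = 397.8 kips.
a = T/(0.85 f'_c b) = 397.8/(0.85 × 4 × 21.9) = 5.3425 in.
With β₁ = 0.85, c = a/β₁ = 5.3425/0.85 = 6.29 in.

c ≈ 6.29 in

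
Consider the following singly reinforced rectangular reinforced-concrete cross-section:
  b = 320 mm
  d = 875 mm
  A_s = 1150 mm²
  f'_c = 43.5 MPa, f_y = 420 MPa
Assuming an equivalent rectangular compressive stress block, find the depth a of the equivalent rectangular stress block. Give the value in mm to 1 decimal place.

a ≈ 40.8 mm

T = A_s f_y = 1150 × 420 = 483000 N = 483 kN.
Setting C = 0.85 f'_c a b equal to T: a = 483000/(0.85 × 43.5 × 320) = 40.8 mm.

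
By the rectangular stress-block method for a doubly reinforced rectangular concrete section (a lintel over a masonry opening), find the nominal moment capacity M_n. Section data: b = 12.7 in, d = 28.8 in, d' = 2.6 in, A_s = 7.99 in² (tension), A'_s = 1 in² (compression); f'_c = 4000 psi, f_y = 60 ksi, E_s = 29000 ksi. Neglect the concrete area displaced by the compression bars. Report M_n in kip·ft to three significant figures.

M_n ≈ 968 kip·ft

Assume both steels yield.
a = (A_s − A'_s) f_y/(0.85 f'_c b) = (7.99 − 1) × 60/(0.85 × 4 × 12.7) = 9.713 in.
c = a/β₁ = 9.713/0.85 = 11.427 in; ε'_s = 0.003(c − d')/c = 0.0023 ≥ ε_y = 0.0021, so the compression steel yields.
M_n = (A_s − A'_s) f_y (d − a/2) + A'_s f_y (d − d') = 419.4 × (28.8 − 4.8565) + 60 × (28.8 − 2.6) = 10041.9 + 1572.0 = 11613.9 kip·in = 11613.9/12 = 967.83 kip·ft.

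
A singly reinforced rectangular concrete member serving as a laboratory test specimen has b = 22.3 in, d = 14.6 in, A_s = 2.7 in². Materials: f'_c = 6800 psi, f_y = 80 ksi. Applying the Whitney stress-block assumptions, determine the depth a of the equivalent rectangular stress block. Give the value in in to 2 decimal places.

T = A_s f_y = 2.7 × 80 = 216 kips.
a = T/(0.85 f'_c b) = 216/(0.85 × 6.8 × 22.3) = 1.68 in.

a ≈ 1.68 in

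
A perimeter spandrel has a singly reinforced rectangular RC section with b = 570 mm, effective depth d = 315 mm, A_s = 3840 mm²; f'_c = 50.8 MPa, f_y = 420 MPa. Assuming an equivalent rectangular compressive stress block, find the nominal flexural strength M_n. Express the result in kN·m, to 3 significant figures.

M_n ≈ 455 kN·m

T = A_s f_y = 3840 × 420 = 1612800 N = 1612.8 kN.
From C = T: a = T/(0.85 f'_c b) = 1612800/(0.85 × 50.8 × 570) = 65.53 mm.
M_n = T(d − a/2) = 1612.8 kN × (315 − 32.765) mm = 455.19 kN·m.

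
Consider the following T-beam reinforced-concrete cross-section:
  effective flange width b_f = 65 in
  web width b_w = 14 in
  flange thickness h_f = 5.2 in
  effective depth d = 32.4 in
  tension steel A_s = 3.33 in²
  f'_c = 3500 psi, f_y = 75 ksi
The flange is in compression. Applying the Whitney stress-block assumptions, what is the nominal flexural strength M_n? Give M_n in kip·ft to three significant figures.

M_n ≈ 661 kip·ft

Tension: T = A_s f_y = 3.33 × 75 = 249.75 kips.
Try a within the flange: a = T/(0.85 f'_c b_f) = 249.75/(0.85 × 3.5 × 65) = 1.292 in.
Since a = 1.292 ≤ h_f = 5.2 in, the stress block lies entirely in the flange; analyse as a rectangular beam of width b_f.
M_n = T(d − a/2) = 249.75 × (32.4 − 0.646) = 7930.6 kip·in.
M_n = 7930.6/12 = 660.88 kip·ft.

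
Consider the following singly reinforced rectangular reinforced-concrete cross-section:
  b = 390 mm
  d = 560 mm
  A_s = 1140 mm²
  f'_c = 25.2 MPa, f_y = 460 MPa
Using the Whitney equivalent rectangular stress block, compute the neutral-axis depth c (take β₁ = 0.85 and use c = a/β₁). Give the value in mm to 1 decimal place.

c ≈ 73.9 mm

T = A_s f_y = 1140 × 460 = 524400 N = 524.4 kN.
Setting C = 0.85 f'_c a b equal to T: a = 524400/(0.85 × 25.2 × 390) = 62.774 mm.
With β₁ = 0.85, c = a/β₁ = 62.774/0.85 = 73.9 mm.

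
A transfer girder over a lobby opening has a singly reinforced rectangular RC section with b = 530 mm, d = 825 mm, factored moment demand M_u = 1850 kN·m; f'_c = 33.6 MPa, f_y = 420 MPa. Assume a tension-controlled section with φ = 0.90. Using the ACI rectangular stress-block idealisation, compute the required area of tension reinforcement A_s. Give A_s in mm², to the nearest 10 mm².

A_s ≈ 6680 mm²

M_n = M_u/φ = 1850/0.90 = 2055.56 kN·m.
With M_n = 0.85 f'_c a b (d − a/2), solve the quadratic for a:
a = d − √(d² − 2M_n/(0.85 f'_c b)) = 825 − √(825² − 2 × 2055.56×10⁶/(0.85 × 33.6 × 530)) = 185.45 mm.
A_s = 0.85 f'_c a b / f_y = 0.85 × 33.6 × 185.45 × 530 / 420 = 6683.6 mm².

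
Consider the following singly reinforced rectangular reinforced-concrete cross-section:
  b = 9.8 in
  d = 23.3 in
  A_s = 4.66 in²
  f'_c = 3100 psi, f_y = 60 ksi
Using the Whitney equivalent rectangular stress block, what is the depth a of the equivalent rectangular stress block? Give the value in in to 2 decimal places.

T = A_s f_y = 4.66 × 60 = 279.6 kips.
a = T/(0.85 f'_c b) = 279.6/(0.85 × 3.1 × 9.8) = 10.83 in.

a ≈ 10.83 in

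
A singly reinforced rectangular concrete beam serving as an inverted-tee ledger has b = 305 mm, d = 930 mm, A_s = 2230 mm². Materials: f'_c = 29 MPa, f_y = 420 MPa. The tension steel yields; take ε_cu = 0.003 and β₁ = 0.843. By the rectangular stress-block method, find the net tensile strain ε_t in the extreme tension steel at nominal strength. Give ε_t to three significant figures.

a = A_s f_y/(0.85 f'_c b) = 124.58 mm.
β₁ = 0.843, so c = a/β₁ = 124.58/0.843 = 147.78 mm.
From the linear strain diagram with ε_cu = 0.003: ε_t = 0.003 (d − c)/c = 0.003 × (930 − 147.78)/147.78 = 0.0159.
Since ε_t ≥ 0.005, the section is tension-controlled.

ε_t ≈ 0.0159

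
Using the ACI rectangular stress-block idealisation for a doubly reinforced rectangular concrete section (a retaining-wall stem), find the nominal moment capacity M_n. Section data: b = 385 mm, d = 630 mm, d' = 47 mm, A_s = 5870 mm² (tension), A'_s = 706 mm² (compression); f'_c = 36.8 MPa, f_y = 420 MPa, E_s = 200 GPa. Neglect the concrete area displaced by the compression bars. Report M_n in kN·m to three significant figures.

M_n ≈ 1340 kN·m

Assume both tension and compression steel yield.
Net tension couple steel: A_s − A'_s = 5164 mm².
a = (A_s − A'_s) f_y / (0.85 f'_c b) = 2168880/(0.85 × 36.8 × 385) = 180.10 mm.
c = a/β₁ = 180.10/0.787 = 228.84 mm; ε'_s = 0.003(c − d')/c = 0.0024 ≥ f_y/E_s = 0.0021, so compression steel does yield.
M_n = (A_s − A'_s) f_y (d − a/2) + A'_s f_y (d − d') = [2168880 × (630 − 90.05) + 296520 × (630 − 47)] × 10⁻⁶ = 1171.09 + 172.87 = 1343.96 kN·m.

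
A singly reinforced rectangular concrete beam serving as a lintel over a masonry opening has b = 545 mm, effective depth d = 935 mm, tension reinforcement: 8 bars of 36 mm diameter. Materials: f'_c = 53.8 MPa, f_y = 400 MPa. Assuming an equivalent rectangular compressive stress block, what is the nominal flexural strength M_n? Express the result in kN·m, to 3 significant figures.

M_n ≈ 2830 kN·m

A_s = 8 × 1018 = 8144 mm².
T = A_s f_y = 8144 × 400 = 3257600 N = 3257.6 kN.
From C = T: a = T/(0.85 f'_c b) = 3257600/(0.85 × 53.8 × 545) = 130.71 mm.
M_n = T(d − a/2) = 3257.6 kN × (935 − 65.355) mm = 2832.96 kN·m.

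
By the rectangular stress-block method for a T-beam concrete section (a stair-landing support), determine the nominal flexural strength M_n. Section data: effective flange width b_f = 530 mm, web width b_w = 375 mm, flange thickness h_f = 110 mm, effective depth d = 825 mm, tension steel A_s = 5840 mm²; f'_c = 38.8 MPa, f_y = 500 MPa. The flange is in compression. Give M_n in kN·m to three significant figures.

M_n ≈ 2150 kN·m

Tension: T = A_s f_y = 5840 × 500 = 2920000 N.
Try a within the flange: a = T/(0.85 f'_c b_f) = 2920000/(0.85 × 38.8 × 530) = 167.05 mm.
a = 167.05 > h_f = 110 mm: the block extends into the web. Split into flange-overhang and web parts.
C_f = 0.85 f'_c (b_f − b_w) h_f = 0.85 × 38.8 × (530 − 375) × 110 = 562309 N.
Remaining web compression depth: a_w = (T − C_f)/(0.85 f'_c b_w) = (2920000 − 562309)/(0.85 × 38.8 × 375) = 190.64 mm.
M_n = C_f(d − h_f/2) + (T − C_f)(d − a_w/2) = 562309 × (825 − 55) + 2357691 × (825 − 95.32) = 432.98 + 1720.36 = 2153.34 × 10⁶ N·mm.
M_n = 2153.34 kN·m.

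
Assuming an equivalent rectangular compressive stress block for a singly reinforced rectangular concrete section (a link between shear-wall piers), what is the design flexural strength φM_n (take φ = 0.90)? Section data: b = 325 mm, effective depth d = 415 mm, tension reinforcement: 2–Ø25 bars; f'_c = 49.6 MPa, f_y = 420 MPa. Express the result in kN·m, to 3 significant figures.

A_s = 2 × 491 = 982 mm².
T = A_s f_y = 982 × 420 = 412440 N = 412.44 kN.
From C = T: a = T/(0.85 f'_c b) = 412440/(0.85 × 49.6 × 325) = 30.10 mm.
M_n = T(d − a/2) = 412.44 kN × (415 − 15.05) mm = 164.96 kN·m.
φM_n = 0.90 × 164.96 = 148.46 kN·m.

φM_n ≈ 148 kN·m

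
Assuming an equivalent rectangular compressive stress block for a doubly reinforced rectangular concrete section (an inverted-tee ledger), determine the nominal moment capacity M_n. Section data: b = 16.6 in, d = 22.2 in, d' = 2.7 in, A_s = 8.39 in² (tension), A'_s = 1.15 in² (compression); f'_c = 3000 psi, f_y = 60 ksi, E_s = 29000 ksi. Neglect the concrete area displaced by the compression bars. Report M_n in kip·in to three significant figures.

M_n ≈ 8760 kip·in

Assume both steels yield.
a = (A_s − A'_s) f_y/(0.85 f'_c b) = (8.39 − 1.15) × 60/(0.85 × 3 × 16.6) = 10.262 in.
c = a/β₁ = 10.262/0.85 = 12.073 in; ε'_s = 0.003(c − d')/c = 0.0023 ≥ ε_y = 0.0021, so the compression steel yields.
M_n = (A_s − A'_s) f_y (d − a/2) + A'_s f_y (d − d') = 434.4 × (22.2 − 5.131) + 69 × (22.2 − 2.7) = 7414.8 + 1345.5 = 8760.3 kip·in.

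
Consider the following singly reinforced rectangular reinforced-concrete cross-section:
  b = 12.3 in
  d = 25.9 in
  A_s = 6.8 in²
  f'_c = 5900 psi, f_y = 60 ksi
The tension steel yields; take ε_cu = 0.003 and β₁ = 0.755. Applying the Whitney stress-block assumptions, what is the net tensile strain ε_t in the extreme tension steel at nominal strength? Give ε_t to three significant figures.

ε_t ≈ 0.00587

a = A_s f_y/(0.85 f'_c b) = 6.614 in.
β₁ = 0.755, so c = a/β₁ = 6.614/0.755 = 8.760 in.
From the linear strain diagram with ε_cu = 0.003: ε_t = 0.003 (d − c)/c = 0.003 × (25.9 − 8.760)/8.760 = 0.00587.
Since ε_t ≥ 0.005, the section is tension-controlled.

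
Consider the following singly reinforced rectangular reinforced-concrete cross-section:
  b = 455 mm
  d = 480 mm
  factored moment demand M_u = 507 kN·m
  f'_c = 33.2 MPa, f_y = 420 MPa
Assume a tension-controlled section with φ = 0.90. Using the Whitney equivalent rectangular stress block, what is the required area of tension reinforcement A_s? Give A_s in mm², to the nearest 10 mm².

A_s ≈ 3130 mm²

M_n = M_u/φ = 507/0.90 = 563.333 kN·m.
With M_n = 0.85 f'_c a b (d − a/2), solve the quadratic for a:
a = d − √(d² − 2M_n/(0.85 f'_c b)) = 480 − √(480² − 2 × 563.333×10⁶/(0.85 × 33.2 × 455)) = 102.30 mm.
A_s = 0.85 f'_c a b / f_y = 0.85 × 33.2 × 102.30 × 455 / 420 = 3127.5 mm².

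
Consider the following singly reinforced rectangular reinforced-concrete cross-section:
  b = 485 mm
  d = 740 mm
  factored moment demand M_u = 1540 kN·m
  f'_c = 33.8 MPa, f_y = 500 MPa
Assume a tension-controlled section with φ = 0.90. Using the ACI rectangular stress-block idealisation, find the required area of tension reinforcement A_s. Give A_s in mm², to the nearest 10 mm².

M_n = M_u/φ = 1540/0.90 = 1711.11 kN·m.
With M_n = 0.85 f'_c a b (d − a/2), solve the quadratic for a:
a = d − √(d² − 2M_n/(0.85 f'_c b)) = 740 − √(740² − 2 × 1711.11×10⁶/(0.85 × 33.8 × 485)) = 190.46 mm.
A_s = 0.85 f'_c a b / f_y = 0.85 × 33.8 × 190.46 × 485 / 500 = 5307.8 mm².

A_s ≈ 5310 mm²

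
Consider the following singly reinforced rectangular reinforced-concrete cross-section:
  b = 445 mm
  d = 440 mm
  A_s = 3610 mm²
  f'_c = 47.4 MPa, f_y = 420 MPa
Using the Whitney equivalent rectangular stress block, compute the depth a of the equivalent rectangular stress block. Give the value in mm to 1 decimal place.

a ≈ 84.6 mm

T = A_s f_y = 3610 × 420 = 1516200 N = 1516.2 kN.
Setting C = 0.85 f'_c a b equal to T: a = 1516200/(0.85 × 47.4 × 445) = 84.6 mm.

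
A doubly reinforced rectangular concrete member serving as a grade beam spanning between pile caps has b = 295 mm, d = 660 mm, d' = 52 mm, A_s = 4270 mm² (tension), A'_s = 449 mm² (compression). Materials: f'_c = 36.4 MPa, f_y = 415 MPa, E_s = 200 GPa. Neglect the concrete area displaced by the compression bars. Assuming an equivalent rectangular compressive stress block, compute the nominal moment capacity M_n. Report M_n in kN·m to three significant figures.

M_n ≈ 1020 kN·m

Assume both tension and compression steel yield.
Net tension couple steel: A_s − A'_s = 3821 mm².
a = (A_s − A'_s) f_y / (0.85 f'_c b) = 1585715/(0.85 × 36.4 × 295) = 173.73 mm.
c = a/β₁ = 173.73/0.79 = 219.91 mm; ε'_s = 0.003(c − d')/c = 0.0023 ≥ f_y/E_s = 0.0021, so compression steel does yield.
M_n = (A_s − A'_s) f_y (d − a/2) + A'_s f_y (d − d') = [1585715 × (660 − 86.865) + 186335 × (660 − 52)] × 10⁻⁶ = 908.83 + 113.29 = 1022.12 kN·m.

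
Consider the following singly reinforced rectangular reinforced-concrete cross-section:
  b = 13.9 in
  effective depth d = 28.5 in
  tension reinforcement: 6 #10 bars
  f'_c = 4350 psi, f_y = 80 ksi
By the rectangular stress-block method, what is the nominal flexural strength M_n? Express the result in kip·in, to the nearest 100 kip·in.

A_s = 6 × 1.27 = 7.62 in².
T = A_s f_y = 7.62 × 80 = 609.6 kips.
a = T/(0.85 f'_c b) = 609.6/(0.85 × 4.35 × 13.9) = 11.861 in.
M_n = T(d − a/2) = 609.6 × (28.5 − 5.9305) = 13758.4 kip·in.

M_n ≈ 13800 kip·in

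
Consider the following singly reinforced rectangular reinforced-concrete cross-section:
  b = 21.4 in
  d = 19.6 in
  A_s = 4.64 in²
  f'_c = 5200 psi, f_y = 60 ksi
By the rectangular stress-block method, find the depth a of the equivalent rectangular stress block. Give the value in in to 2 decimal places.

a ≈ 2.94 in

T = A_s f_y = 4.64 × 60 = 278.4 kips.
a = T/(0.85 f'_c b) = 278.4/(0.85 × 5.2 × 21.4) = 2.94 in.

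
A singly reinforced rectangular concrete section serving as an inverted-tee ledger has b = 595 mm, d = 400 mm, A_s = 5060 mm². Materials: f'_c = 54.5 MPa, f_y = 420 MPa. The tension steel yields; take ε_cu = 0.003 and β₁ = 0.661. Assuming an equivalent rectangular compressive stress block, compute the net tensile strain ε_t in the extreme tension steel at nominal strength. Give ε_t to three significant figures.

ε_t ≈ 0.00729

a = A_s f_y/(0.85 f'_c b) = 77.10 mm.
β₁ = 0.661, so c = a/β₁ = 77.10/0.661 = 116.64 mm.
From the linear strain diagram with ε_cu = 0.003: ε_t = 0.003 (d − c)/c = 0.003 × (400 − 116.64)/116.64 = 0.00729.
Since ε_t ≥ 0.005, the section is tension-controlled.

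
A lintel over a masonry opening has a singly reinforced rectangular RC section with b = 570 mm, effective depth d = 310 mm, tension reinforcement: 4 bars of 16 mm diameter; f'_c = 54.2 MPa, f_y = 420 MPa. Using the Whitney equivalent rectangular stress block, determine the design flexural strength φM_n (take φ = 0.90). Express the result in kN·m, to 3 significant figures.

φM_n ≈ 92.3 kN·m

A_s = 4 × 201 = 804 mm².
T = A_s f_y = 804 × 420 = 337680 N = 337.68 kN.
From C = T: a = T/(0.85 f'_c b) = 337680/(0.85 × 54.2 × 570) = 12.86 mm.
M_n = T(d − a/2) = 337.68 kN × (310 − 6.43) mm = 102.51 kN·m.
φM_n = 0.90 × 102.51 = 92.26 kN·m.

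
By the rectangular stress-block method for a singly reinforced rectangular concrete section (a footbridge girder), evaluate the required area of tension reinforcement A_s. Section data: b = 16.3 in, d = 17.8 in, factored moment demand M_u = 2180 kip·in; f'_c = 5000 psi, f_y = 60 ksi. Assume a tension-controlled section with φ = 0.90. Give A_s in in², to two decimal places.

A_s ≈ 2.41 in²

M_n = M_u/φ = 2180/0.90 = 2422.22 kip·in.
From M_n = 0.85 f'_c a b (d − a/2):
a = d − √(d² − 2M_n/(0.85 f'_c b)) = 17.8 − √(17.8² − 2 × 2422.22/(0.85 × 5 × 16.3)) = 2.087 in.
A_s = 0.85 f'_c a b / f_y = 0.85 × 5 × 2.087 × 16.3 / 60 = 2.410 in².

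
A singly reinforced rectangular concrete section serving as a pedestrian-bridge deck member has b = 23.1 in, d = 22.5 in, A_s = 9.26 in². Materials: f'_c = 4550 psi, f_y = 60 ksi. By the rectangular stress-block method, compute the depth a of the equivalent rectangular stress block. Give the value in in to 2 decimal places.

T = A_s f_y = 9.26 × 60 = 555.6 kips.
a = T/(0.85 f'_c b) = 555.6/(0.85 × 4.55 × 23.1) = 6.22 in.

a ≈ 6.22 in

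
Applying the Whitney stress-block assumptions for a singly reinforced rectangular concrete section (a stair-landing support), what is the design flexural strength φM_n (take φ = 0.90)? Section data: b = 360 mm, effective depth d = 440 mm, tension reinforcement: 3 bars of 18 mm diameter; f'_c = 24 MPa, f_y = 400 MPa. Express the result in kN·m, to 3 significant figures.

φM_n ≈ 115 kN·m

A_s = 3 × 254 = 762 mm².
T = A_s f_y = 762 × 400 = 304800 N = 304.8 kN.
From C = T: a = T/(0.85 f'_c b) = 304800/(0.85 × 24 × 360) = 41.50 mm.
M_n = T(d − a/2) = 304.8 kN × (440 − 20.75) mm = 127.79 kN·m.
φM_n = 0.90 × 127.79 = 115.01 kN·m.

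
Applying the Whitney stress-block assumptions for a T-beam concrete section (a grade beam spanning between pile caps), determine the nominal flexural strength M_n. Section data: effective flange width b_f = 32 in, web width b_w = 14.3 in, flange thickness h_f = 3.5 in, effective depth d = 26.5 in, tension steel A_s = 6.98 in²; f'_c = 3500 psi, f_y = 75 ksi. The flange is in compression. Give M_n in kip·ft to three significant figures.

Tension: T = A_s f_y = 6.98 × 75 = 523.5 kips.
Try a within the flange: a = T/(0.85 f'_c b_f) = 523.5/(0.85 × 3.5 × 32) = 5.499 in.
a = 5.499 > h_f = 3.5 in: the block extends into the web. Split into flange-overhang and web parts.
C_f = 0.85 f'_c (b_f − b_w) h_f = 0.85 × 3.5 × (32 − 14.3) × 3.5 = 184.3 kips.
Remaining web compression depth: a_w = (T − C_f)/(0.85 f'_c b_w) = (523.5 − 184.3)/(0.85 × 3.5 × 14.3) = 7.973 in.
M_n = C_f(d − h_f/2) + (T − C_f)(d − a_w/2) = 184.3 × (26.5 − 1.75) + 339.2 × (26.5 − 3.9865) = 4561.4 + 7636.6 = 12198.0 kip·in.
M_n = 12198.0/12 = 1016.50 kip·ft.

M_n ≈ 1020 kip·ft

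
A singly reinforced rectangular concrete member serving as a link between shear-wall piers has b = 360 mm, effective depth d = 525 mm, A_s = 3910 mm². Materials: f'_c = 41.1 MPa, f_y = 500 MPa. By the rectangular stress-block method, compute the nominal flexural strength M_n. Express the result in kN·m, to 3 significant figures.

T = A_s f_y = 3910 × 500 = 1955000 N = 1955 kN.
From C = T: a = T/(0.85 f'_c b) = 1955000/(0.85 × 41.1 × 360) = 155.45 mm.
M_n = T(d − a/2) = 1955 kN × (525 − 77.725) mm = 874.42 kN·m.

M_n ≈ 874 kN·m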